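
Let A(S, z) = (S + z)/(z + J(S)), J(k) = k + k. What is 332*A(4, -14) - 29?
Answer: 1573/3 ≈ 524.33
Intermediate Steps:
J(k) = 2*k
A(S, z) = (S + z)/(z + 2*S)
332*A(4, -14) - 29 = 332*((4 - 14)/(-14 + 2*4)) - 29 = 332*(-10/(-14 + 8)) - 29 = 332*(-10/(-6)) - 29 = 332*(-⅙*(-10)) - 29 = 332*(5/3) - 29 = 1660/3 - 29 = 1573/3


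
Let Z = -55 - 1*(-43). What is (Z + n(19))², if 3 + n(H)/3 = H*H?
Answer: 1127844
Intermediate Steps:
n(H) = -9 + 3*H² (n(H) = -9 + 3*(H*H) = -9 + 3*H²)
Z = -12 (Z = -55 + 43 = -12)
(Z + n(19))² = (-12 + (-9 + 3*19²))² = (-12 + (-9 + 3*361))² = (-12 + (-9 + 1083))² = (-12 + 1074)² = 1062² = 1127844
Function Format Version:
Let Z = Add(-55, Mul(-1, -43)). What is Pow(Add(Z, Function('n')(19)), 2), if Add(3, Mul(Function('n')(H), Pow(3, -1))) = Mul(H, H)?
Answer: 1127844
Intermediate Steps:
Function('n')(H) = Add(-9, Mul(3, Pow(H, 2))) (Function('n')(H) = Add(-9, Mul(3, Mul(H, H))) = Add(-9, Mul(3, Pow(H, 2))))
Z = -12 (Z = Add(-55, 43) = -12)
Pow(Add(Z, Function('n')(19)), 2) = Pow(Add(-12, Add(-9, Mul(3, Pow(19, 2)))), 2) = Pow(Add(-12, Add(-9, Mul(3, 361))), 2) = Pow(Add(-12, Add(-9, 1083)), 2) = Pow(Add(-12, 1074), 2) = Pow(1062, 2) = 1127844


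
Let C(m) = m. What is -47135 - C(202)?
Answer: -47337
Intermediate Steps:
-47135 - C(202) = -47135 - 1*202 = -47135 - 202 = -47337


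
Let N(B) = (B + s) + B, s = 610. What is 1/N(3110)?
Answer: 1/6830 ≈ 0.00014641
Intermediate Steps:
N(B) = 610 + 2*B (N(B) = (B + 610) + B = (610 + B) + B = 610 + 2*B)
1/N(3110) = 1/(610 + 2*3110) = 1/(610 + 6220) = 1/6830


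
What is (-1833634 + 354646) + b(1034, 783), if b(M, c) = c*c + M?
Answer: -864865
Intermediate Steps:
b(M, c) = M + c² (b(M, c) = c² + M = M + c²)
(-1833634 + 354646) + b(1034, 783) = (-1833634 + 354646) + (1034 + 783²) = -1478988 + (1034 + 613089) = -1478988 + 614123 = -864865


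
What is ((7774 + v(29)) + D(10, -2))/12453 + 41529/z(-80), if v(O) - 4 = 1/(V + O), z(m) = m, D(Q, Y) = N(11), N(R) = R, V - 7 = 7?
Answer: -22211113151/42838320 ≈ -518.49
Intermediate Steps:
V = 14 (V = 7 + 7 = 14)
D(Q, Y) = 11
v(O) = 4 + 1/(14 + O)
((7774 + v(29)) + D(10, -2))/12453 + 41529/z(-80) = ((7774 + (57 + 4*29)/(14 + 29)) + 11)/12453 + 41529/(-80) = ((7774 + (57 + 116)/43) + 11)*(1/12453) + 41529*(-1/80) = ((7774 + (1/43)*173) + 11)*(1/12453) - 41529/80 = ((7774 + 173/43) + 11)*(1/12453) - 41529/80 = (334455/43 + 11)*(1/12453) - 41529/80 = (334928/43)*(1/12453) - 41529/80 = 334928/535479 - 41529/80 = -22211113151/42838320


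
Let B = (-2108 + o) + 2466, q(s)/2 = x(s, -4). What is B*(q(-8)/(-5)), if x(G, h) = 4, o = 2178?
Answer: -20288/5 ≈ -4057.6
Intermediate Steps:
q(s) = 8 (q(s) = 2*4 = 8)
B = 2536 (B = (-2108 + 2178) + 2466 = 70 + 2466 = 2536)
B*(q(-8)/(-5)) = 2536*(8/(-5)) = 2536*(8*(-1/5)) = 2536*(-8/5) = -20288/5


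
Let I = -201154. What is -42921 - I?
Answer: 158233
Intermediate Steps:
-42921 - I = -42921 - 1*(-201154) = -42921 + 201154 = 158233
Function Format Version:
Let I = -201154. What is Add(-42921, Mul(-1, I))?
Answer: 158233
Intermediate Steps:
Add(-42921, Mul(-1, I)) = Add(-42921, Mul(-1, -201154)) = Add(-42921, 201154) = 158233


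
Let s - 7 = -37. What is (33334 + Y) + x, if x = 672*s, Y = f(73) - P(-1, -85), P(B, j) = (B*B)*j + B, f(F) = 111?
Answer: 13371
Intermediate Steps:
s = -30 (s = 7 - 37 = -30)
P(B, j) = B + j*B² (P(B, j) = B²*j + B = j*B² + B = B + j*B²)
Y = 197 (Y = 111 - (-1)*(1 - 1*(-85)) = 111 - (-1)*(1 + 85) = 111 - (-1)*86 = 111 - 1*(-86) = 111 + 86 = 197)
x = -20160 (x = 672*(-30) = -20160)
(33334 + Y) + x = (33334 + 197) - 20160 = 33531 - 20160 = 13371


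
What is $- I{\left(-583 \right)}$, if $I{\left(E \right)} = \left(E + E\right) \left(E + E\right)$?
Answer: $-1359556$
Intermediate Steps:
$I{\left(E \right)} = 4 E^{2}$ ($I{\left(E \right)} = 2 E 2 E = 4 E^{2}$)
$- I{\left(-583 \right)} = - 4 \left(-583\right)^{2} = - 4 \cdot 339889 = \left(-1\right) 1359556 = -1359556$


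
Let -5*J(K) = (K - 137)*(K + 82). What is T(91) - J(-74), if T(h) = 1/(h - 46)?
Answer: -15191/45 ≈ -337.58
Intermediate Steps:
T(h) = 1/(-46 + h)
J(K) = -(-137 + K)*(82 + K)/5 (J(K) = -(K - 137)*(K + 82)/5 = -(-137 + K)*(82 + K)/5)
T(91) - J(-74) = 1/(-46 + 91) - (11234/5 + 11*(-74) - ⅕*(-74)²) = 1/45 - (11234/5 - 814 - ⅕*5476) = 1/45 - (11234/5 - 814 - 5476/5) = 1/45 - 1*1688/5 = 1/45 - 1688/5 = -15191/45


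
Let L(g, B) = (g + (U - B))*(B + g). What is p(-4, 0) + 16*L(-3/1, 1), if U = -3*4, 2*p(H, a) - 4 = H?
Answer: 512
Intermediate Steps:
p(H, a) = 2 + H/2
U = -12
L(g, B) = (B + g)*(-12 + g - B) (L(g, B) = (g + (-12 - B))*(B + g) = (-12 + g - B)*(B + g) = (B + g)*(-12 + g - B))
p(-4, 0) + 16*L(-3/1, 1) = (2 + (½)*(-4)) + 16*((-3/1)² - 1*1² - 12*1 - (-36)/1) = (2 - 2) + 16*((-3*1)² - 1*1 - 12 - (-36)) = 0 + 16*((-3)² - 1 - 12 - 12*(-3)) = 0 + 16*(9 - 1 - 12 + 36) = 0 + 16*32 = 0 + 512 = 512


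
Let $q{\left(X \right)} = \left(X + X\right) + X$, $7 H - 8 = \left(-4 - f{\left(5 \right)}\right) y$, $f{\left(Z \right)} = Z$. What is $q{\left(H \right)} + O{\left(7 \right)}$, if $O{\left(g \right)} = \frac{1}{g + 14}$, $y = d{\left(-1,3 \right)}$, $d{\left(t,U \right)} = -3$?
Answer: $\frac{316}{21} \approx 15.048$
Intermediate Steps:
$y = -3$
$O{\left(g \right)} = \frac{1}{14 + g}$
$H = 5$ ($H = \frac{8}{7} + \frac{\left(-4 - 5\right) \left(-3\right)}{7} = \frac{8}{7} + \frac{\left(-9\right) \left(-3\right)}{7} = \frac{8}{7} + \frac{1}{7} \cdot 27 = \frac{8}{7} + \frac{27}{7} = 5$)
$q{\left(X \right)} = 3 X$ ($q{\left(X \right)} = 2 X + X = 3 X$)
$q{\left(H \right)} + O{\left(7 \right)} = 3 \cdot 5 + \frac{1}{14 + 7} = 15 + \frac{1}{21} = \frac{316}{21}$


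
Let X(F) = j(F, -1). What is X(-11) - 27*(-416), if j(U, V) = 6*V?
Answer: 11226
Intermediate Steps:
X(F) = -6 (X(F) = 6*(-1) = -6)
X(-11) - 27*(-416) = -6 - 27*(-416) = -6 + 11232 = 11226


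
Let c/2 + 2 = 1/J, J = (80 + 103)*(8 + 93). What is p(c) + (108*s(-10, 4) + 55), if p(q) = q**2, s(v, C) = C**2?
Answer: 614576403187/341621289 ≈ 1799.0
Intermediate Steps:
J = 18483 (J = 183*101 = 18483)
c = -73930/18483 (c = -4 + 2/18483 = -73930/18483 ≈ -3.9999)
p(c) + (108*s(-10, 4) + 55) = (-73930/18483)**2 + (108*4**2 + 55) = 5465644900/341621289 + (108*16 + 55) = 5465644900/341621289 + (1728 + 55) = 5465644900/341621289 + 1783 = 614576403187/341621289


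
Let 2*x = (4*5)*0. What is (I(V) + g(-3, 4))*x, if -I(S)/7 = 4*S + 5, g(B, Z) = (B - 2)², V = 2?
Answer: 0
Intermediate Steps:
g(B, Z) = (-2 + B)²
x = 0 (x = ((4*5)*0)/2 = (20*0)/2 = (½)*0 = 0)
I(S) = -35 - 28*S (I(S) = -7*(4*S + 5) = -7*(5 + 4*S) = -35 - 28*S)
(I(V) + g(-3, 4))*x = ((-35 - 28*2) + (-2 - 3)²)*0 = ((-35 - 56) + (-5)²)*0 = (-91 + 25)*0 = -66*0 = 0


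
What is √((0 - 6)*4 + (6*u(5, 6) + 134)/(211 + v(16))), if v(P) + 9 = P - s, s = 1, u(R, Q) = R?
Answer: 2*I*√273637/217 ≈ 4.8212*I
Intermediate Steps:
v(P) = -10 + P (v(P) = -9 + (P - 1*1) = -9 + (P - 1) = -9 + (-1 + P) = -10 + P)
√((0 - 6)*4 + (6*u(5, 6) + 134)/(211 + v(16))) = √((0 - 6)*4 + (6*5 + 134)/(211 + (-10 + 16))) = √(-6*4 + (30 + 134)/(211 + 6)) = √(-24 + 164/217) = √(-5044/217) = 2*I*√273637/217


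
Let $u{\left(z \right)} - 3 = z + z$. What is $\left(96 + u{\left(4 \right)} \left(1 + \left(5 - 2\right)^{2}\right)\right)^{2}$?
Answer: $42436$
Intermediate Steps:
$u{\left(z \right)} = 3 + 2 z$ ($u{\left(z \right)} = 3 + \left(z + z\right) = 3 + 2 z$)
$\left(96 + u{\left(4 \right)} \left(1 + \left(5 - 2\right)^{2}\right)\right)^{2} = \left(96 + \left(3 + 2 \cdot 4\right) \left(1 + \left(5 - 2\right)^{2}\right)\right)^{2} = \left(96 + \left(3 + 8\right) \left(1 + 3^{2}\right)\right)^{2} = \left(96 + 11 \left(1 + 9\right)\right)^{2} = \left(96 + 11 \cdot 10\right)^{2} = \left(96 + 110\right)^{2} = 206^{2} = 42436$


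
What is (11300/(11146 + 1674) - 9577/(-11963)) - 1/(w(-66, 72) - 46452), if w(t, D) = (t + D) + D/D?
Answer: 12225572427/7268436815 ≈ 1.6820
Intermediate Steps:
w(t, D) = 1 + D + t (w(t, D) = (D + t) + 1 = 1 + D + t)
(11300/(11146 + 1674) - 9577/(-11963)) - 1/(w(-66, 72) - 46452) = (11300/(11146 + 1674) - 9577/(-11963)) - 1/((1 + 72 - 66) - 46452) = (11300/12820 - 9577*(-1/11963)) - 1/(7 - 46452) = (11300*(1/12820) + 9577/11963) - 1/(-46445) = (565/641 + 9577/11963) - 1*(-1/46445) = 12897952/7668283 + 1/46445 = 12225572427/7268436815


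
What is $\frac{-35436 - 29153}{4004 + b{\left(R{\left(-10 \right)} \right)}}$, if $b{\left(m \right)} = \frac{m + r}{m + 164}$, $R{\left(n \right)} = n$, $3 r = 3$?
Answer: $- \frac{9946706}{616607} \approx -16.131$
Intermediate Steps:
$r = 1$ ($r = \frac{1}{3} \cdot 3 = 1$)
$b{\left(m \right)} = \frac{1 + m}{164 + m}$ ($b{\left(m \right)} = \frac{m + 1}{m + 164} = \frac{1 + m}{164 + m}$)
$\frac{-35436 - 29153}{4004 + b{\left(R{\left(-10 \right)} \right)}} = \frac{-35436 - 29153}{4004 + \frac{1 - 10}{164 - 10}} = - \frac{64589}{4004 + \frac{1}{154} \left(-9\right)} = - \frac{64589}{4004 - \frac{9}{154}} = - \frac{64589}{\frac{616607}{154}} = \left(-64589\right) \frac{154}{616607} = - \frac{9946706}{616607}$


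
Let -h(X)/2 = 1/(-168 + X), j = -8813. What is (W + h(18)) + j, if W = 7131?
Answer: -126149/75 ≈ -1682.0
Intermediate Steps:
h(X) = -2/(-168 + X)
(W + h(18)) + j = (7131 - 2/(-168 + 18)) - 8813 = (7131 - 2/(-150)) - 8813 = (7131 - 2*(-1/150)) - 8813 = (7131 + 1/75) - 8813 = 534826/75 - 8813 = -126149/75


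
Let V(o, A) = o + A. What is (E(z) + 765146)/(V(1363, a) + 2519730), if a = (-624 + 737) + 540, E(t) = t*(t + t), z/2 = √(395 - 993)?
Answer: 126727/420291 ≈ 0.30152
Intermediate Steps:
z = 2*I*√598 (z = 2*√(395 - 993) = 2*√(-598) = 2*(I*√598) = 2*I*√598 ≈ 48.908*I)
E(t) = 2*t² (E(t) = t*(2*t) = 2*t²)
a = 653 (a = 113 + 540 = 653)
V(o, A) = A + o
(E(z) + 765146)/(V(1363, a) + 2519730) = (2*(2*I*√598)² + 765146)/((653 + 1363) + 2519730) = (2*(-2392) + 765146)/(2016 + 2519730) = (-4784 + 765146)/2521746 = 760362*(1/2521746) = 126727/420291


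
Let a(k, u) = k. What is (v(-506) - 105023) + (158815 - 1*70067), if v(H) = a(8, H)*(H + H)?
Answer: -24371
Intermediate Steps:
v(H) = 16*H (v(H) = 8*(H + H) = 8*(2*H) = 16*H)
(v(-506) - 105023) + (158815 - 1*70067) = (16*(-506) - 105023) + (158815 - 1*70067) = (-8096 - 105023) + (158815 - 70067) = -113119 + 88748 = -24371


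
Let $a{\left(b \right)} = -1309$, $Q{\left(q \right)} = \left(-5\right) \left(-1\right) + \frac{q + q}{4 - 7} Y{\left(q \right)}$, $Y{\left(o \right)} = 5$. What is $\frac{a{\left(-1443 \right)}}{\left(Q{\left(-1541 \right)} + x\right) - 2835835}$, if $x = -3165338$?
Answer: $\frac{3927}{17988094} \approx 0.00021831$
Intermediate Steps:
$Q{\left(q \right)} = 5 - \frac{10 q}{3}$ ($Q{\left(q \right)} = \left(-5\right) \left(-1\right) + \frac{q + q}{4 - 7} \cdot 5 = 5 + \frac{2 q}{-3} \cdot 5 = 5 + 2 q \left(- \frac{1}{3}\right) 5 = 5 + - \frac{2 q}{3} \cdot 5 = 5 - \frac{10 q}{3}$)
$\frac{a{\left(-1443 \right)}}{\left(Q{\left(-1541 \right)} + x\right) - 2835835} = - \frac{1309}{\left(\left(5 - - \frac{15410}{3}\right) - 3165338\right) - 2835835} = - \frac{1309}{\left(\left(5 + \frac{15410}{3}\right) - 3165338\right) - 2835835} = - \frac{1309}{\left(\frac{15425}{3} - 3165338\right) - 2835835} = - \frac{1309}{- \frac{9480589}{3} - 2835835} = - \frac{1309}{- \frac{17988094}{3}} = \left(-1309\right) \left(- \frac{3}{17988094}\right) = \frac{3927}{17988094}$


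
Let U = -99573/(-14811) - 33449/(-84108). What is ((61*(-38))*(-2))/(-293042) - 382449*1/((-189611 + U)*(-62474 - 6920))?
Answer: -373165345364191141096/23544557410631192412815 ≈ -0.015849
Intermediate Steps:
U = 2956766341/415241196 (U = -99573*(-1/14811) - 33449*(-1/84108) = 33191/4937 + 33449/84108 = 2956766341/415241196 ≈ 7.1206)
((61*(-38))*(-2))/(-293042) - 382449*1/((-189611 + U)*(-62474 - 6920)) = ((61*(-38))*(-2))/(-293042) - 382449*1/((-189611 + 2956766341/415241196)*(-62474 - 6920)) = -2318*(-2)*(-1/293042) - 382449/((-78731341648415/415241196*(-69394))) = 4636*(-1/293042) - 382449/2731741361175055255/207620598 = -2318/146521 - 382449*207620598/2731741361175055255 = -2318/146521 - 4670840593206/160690668304415015 = -373165345364191141096/23544557410631192412815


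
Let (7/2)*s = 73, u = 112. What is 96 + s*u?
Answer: 2432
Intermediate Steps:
s = 146/7 (s = (2/7)*73 = 146/7 ≈ 20.857)
96 + s*u = 96 + (146/7)*112 = 96 + 2336 = 2432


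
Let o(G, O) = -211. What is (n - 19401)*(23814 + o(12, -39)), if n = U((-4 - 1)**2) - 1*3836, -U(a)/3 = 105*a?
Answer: -734336536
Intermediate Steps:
U(a) = -315*a
n = -11711 (n = -315*(-4 - 1)**2 - 1*3836 = -315*(-5)**2 - 3836 = -315*25 - 3836 = -7875 - 3836 = -11711)
(n - 19401)*(23814 + o(12, -39)) = (-11711 - 19401)*(23814 - 211) = -31112*23603 = -734336536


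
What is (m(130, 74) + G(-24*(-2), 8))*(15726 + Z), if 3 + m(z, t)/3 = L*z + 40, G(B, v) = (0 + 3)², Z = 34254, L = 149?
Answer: 2910335400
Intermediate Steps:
G(B, v) = 9 (G(B, v) = 3² = 9)
m(z, t) = 111 + 447*z (m(z, t) = -9 + 3*(149*z + 40) = -9 + 3*(40 + 149*z) = -9 + (120 + 447*z) = 111 + 447*z)
(m(130, 74) + G(-24*(-2), 8))*(15726 + Z) = ((111 + 447*130) + 9)*(15726 + 34254) = ((111 + 58110) + 9)*49980 = (58221 + 9)*49980 = 58230*49980 = 2910335400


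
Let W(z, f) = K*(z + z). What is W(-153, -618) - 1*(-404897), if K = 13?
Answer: 400919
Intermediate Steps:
W(z, f) = 26*z (W(z, f) = 13*(z + z) = 13*(2*z) = 26*z)
W(-153, -618) - 1*(-404897) = 26*(-153) - 1*(-404897) = -3978 + 404897 = 400919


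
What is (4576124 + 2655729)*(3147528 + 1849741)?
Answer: 36139514809457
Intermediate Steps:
(4576124 + 2655729)*(3147528 + 1849741) = 7231853*4997269 = 36139514809457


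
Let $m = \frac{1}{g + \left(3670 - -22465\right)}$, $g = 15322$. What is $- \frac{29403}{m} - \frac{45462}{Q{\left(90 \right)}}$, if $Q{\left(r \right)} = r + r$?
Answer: $- \frac{36568812707}{30} \approx -1.219 \cdot 10^{9}$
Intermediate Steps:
$Q{\left(r \right)} = 2 r$
$m = \frac{1}{41457}$ ($m = \frac{1}{15322 + \left(3670 - -22465\right)} = \frac{1}{15322 + \left(3670 + 22465\right)} = \frac{1}{15322 + 26135} = \frac{1}{41457} \approx 2.4121 \cdot 10^{-5}$)
$- \frac{29403}{m} - \frac{45462}{Q{\left(90 \right)}} = - 29403 \frac{1}{\frac{1}{41457}} - \frac{45462}{2 \cdot 90} = \left(-29403\right) 41457 - \frac{45462}{180} = -1218960171 - \frac{7577}{30} = - \frac{36568812707}{30}$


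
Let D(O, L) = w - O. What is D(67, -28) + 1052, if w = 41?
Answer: 1026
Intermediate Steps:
D(O, L) = 41 - O
D(67, -28) + 1052 = (41 - 1*67) + 1052 = (41 - 67) + 1052 = -26 + 1052 = 1026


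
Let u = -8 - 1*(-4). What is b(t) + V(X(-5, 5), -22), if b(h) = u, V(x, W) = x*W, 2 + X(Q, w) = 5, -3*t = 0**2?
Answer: -70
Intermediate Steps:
t = 0 (t = -1/3*0**2 = -1/3*0 = 0)
X(Q, w) = 3 (X(Q, w) = -2 + 5 = 3)
u = -4 (u = -8 + 4 = -4)
V(x, W) = W*x
b(h) = -4
b(t) + V(X(-5, 5), -22) = -4 - 22*3 = -4 - 66 = -70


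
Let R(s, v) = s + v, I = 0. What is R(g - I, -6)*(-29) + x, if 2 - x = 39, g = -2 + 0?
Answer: 195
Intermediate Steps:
g = -2
x = -37 (x = 2 - 1*39 = 2 - 39 = -37)
R(g - I, -6)*(-29) + x = ((-2 - 1*0) - 6)*(-29) - 37 = ((-2 + 0) - 6)*(-29) - 37 = (-2 - 6)*(-29) - 37 = -8*(-29) - 37 = 232 - 37 = 195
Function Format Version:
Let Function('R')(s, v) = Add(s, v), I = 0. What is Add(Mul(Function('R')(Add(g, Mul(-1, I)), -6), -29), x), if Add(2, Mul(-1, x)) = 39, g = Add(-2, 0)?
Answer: 195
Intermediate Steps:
g = -2
x = -37 (x = Add(2, Mul(-1, 39)) = Add(2, -39) = -37)
Add(Mul(Function('R')(Add(g, Mul(-1, I)), -6), -29), x) = Add(Mul(Add(Add(-2, Mul(-1, 0)), -6), -29), -37) = Add(Mul(Add(Add(-2, 0), -6), -29), -37) = Add(Mul(Add(-2, -6), -29), -37) = Add(Mul(-8, -29), -37) = Add(232, -37) = 195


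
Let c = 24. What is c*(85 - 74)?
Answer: 264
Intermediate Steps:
c*(85 - 74) = 24*(85 - 74) = 24*11 = 264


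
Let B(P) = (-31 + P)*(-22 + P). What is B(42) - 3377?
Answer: -3157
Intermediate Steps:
B(42) - 3377 = (682 + 42**2 - 53*42) - 3377 = (682 + 1764 - 2226) - 3377 = 220 - 3377 = -3157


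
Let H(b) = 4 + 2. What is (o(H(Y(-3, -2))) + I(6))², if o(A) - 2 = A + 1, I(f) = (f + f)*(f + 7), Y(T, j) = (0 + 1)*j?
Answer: 27225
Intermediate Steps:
Y(T, j) = j (Y(T, j) = 1*j = j)
H(b) = 6
I(f) = 2*f*(7 + f) (I(f) = (2*f)*(7 + f) = 2*f*(7 + f))
o(A) = 3 + A (o(A) = 2 + (A + 1) = 2 + (1 + A) = 3 + A)
(o(H(Y(-3, -2))) + I(6))² = ((3 + 6) + 2*6*(7 + 6))² = (9 + 2*6*13)² = (9 + 156)² = 165² = 27225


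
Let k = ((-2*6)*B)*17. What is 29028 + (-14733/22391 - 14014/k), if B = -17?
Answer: 1126858513073/38825994 ≈ 29023.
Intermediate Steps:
k = 3468 (k = (-2*6*(-17))*17 = -12*(-17)*17 = 204*17 = 3468)
29028 + (-14733/22391 - 14014/k) = 29028 + (-14733/22391 - 14014/3468) = 29028 + (-14733*1/22391 - 14014*1/3468) = 29028 + (-14733/22391 - 7007/1734) = 29028 - 182440759/38825994 = 1126858513073/38825994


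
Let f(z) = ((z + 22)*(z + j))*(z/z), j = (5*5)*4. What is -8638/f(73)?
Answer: -8638/16435 ≈ -0.52559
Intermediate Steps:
j = 100 (j = 25*4 = 100)
f(z) = (22 + z)*(100 + z) (f(z) = ((z + 22)*(z + 100))*(z/z) = ((22 + z)*(100 + z))*1 = (22 + z)*(100 + z))
-8638/f(73) = -8638/(2200 + 73² + 122*73) = -8638/(2200 + 5329 + 8906) = -8638/16435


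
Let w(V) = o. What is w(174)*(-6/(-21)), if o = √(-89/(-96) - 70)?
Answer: I*√39786/84 ≈ 2.3746*I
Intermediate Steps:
o = I*√39786/24 (o = √(-89*(-1/96) - 70) = √(89/96 - 70) = √(-6631/96) = I*√39786/24 ≈ 8.311*I)
w(V) = I*√39786/24
w(174)*(-6/(-21)) = (I*√39786/24)*(-6/(-21)) = (I*√39786/24)*(-6*(-1/21)) = (I*√39786/24)*(2/7) = I*√39786/84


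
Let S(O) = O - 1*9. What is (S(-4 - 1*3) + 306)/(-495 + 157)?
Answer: -145/169 ≈ -0.85799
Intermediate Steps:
S(O) = -9 + O (S(O) = O - 9 = -9 + O)
(S(-4 - 1*3) + 306)/(-495 + 157) = ((-9 + (-4 - 1*3)) + 306)/(-495 + 157) = ((-9 + (-4 - 3)) + 306)/(-338) = ((-9 - 7) + 306)*(-1/338) = (-16 + 306)*(-1/338) = 290*(-1/338) = -145/169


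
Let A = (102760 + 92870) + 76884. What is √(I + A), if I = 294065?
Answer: √566579 ≈ 752.71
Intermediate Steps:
A = 272514 (A = 195630 + 76884 = 272514)
√(I + A) = √(294065 + 272514) = √566579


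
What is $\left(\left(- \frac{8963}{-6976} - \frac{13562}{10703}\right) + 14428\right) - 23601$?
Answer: $- \frac{684892723667}{74664128} \approx -9173.0$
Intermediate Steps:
$\left(\left(- \frac{8963}{-6976} - \frac{13562}{10703}\right) + 14428\right) - 23601 = \left(\left(\left(-8963\right) \left(- \frac{1}{6976}\right) - \frac{13562}{10703}\right) + 14428\right) - 23601 = \left(\left(\frac{8963}{6976} - \frac{13562}{10703}\right) + 14428\right) - 23601 = \left(\frac{1322477}{74664128} + 14428\right) - 23601 = \frac{1077255361261}{74664128} - 23601 = - \frac{684892723667}{74664128}$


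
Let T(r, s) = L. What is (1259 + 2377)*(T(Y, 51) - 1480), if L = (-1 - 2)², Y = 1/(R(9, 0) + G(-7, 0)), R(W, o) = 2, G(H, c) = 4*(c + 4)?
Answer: -5348556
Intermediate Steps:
G(H, c) = 16 + 4*c (G(H, c) = 4*(4 + c) = 16 + 4*c)
Y = 1/18 (Y = 1/(2 + (16 + 4*0)) = 1/(2 + (16 + 0)) = 1/(2 + 16) = 1/18 ≈ 0.055556)
L = 9 (L = (-3)² = 9)
T(r, s) = 9
(1259 + 2377)*(T(Y, 51) - 1480) = (1259 + 2377)*(9 - 1480) = 3636*(-1471) = -5348556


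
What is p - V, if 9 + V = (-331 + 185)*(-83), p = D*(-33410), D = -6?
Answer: 188351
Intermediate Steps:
p = 200460 (p = -6*(-33410) = 200460)
V = 12109 (V = -9 + (-331 + 185)*(-83) = -9 - 146*(-83) = -9 + 12118 = 12109)
p - V = 200460 - 1*12109 = 200460 - 12109 = 188351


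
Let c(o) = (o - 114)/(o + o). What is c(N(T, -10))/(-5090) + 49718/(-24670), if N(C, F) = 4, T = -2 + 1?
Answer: -101090163/50228120 ≈ -2.0126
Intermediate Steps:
T = -1
c(o) = (-114 + o)/(2*o) (c(o) = (-114 + o)/((2*o)) = (-114 + o)*(1/(2*o)) = (-114 + o)/(2*o))
c(N(T, -10))/(-5090) + 49718/(-24670) = ((½)*(-114 + 4)/4)/(-5090) + 49718/(-24670) = ((½)*(¼)*(-110))*(-1/5090) + 49718*(-1/24670) = -55/4*(-1/5090) - 24859/12335 = 11/4072 - 24859/12335 = -101090163/50228120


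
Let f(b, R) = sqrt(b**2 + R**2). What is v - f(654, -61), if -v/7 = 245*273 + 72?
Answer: -468699 - sqrt(431437) ≈ -4.6936e+5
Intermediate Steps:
v = -468699 (v = -7*(245*273 + 72) = -7*(66885 + 72) = -7*66957 = -468699)
f(b, R) = sqrt(R**2 + b**2)
v - f(654, -61) = -468699 - sqrt((-61)**2 + 654**2) = -468699 - sqrt(3721 + 427716) = -468699 - sqrt(431437)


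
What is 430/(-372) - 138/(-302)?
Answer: -19631/28086 ≈ -0.69896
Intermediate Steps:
430/(-372) - 138/(-302) = 430*(-1/372) - 138*(-1/302) = -215/186 + 69/151 = -19631/28086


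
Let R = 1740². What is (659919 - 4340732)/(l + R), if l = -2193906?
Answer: -3680813/833694 ≈ -4.4151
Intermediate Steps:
R = 3027600
(659919 - 4340732)/(l + R) = (659919 - 4340732)/(-2193906 + 3027600) = -3680813/833694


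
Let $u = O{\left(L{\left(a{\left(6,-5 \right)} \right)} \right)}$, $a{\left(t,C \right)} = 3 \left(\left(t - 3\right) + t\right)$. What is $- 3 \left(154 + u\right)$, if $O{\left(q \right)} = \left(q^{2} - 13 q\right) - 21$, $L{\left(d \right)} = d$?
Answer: $-1533$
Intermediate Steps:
$a{\left(t,C \right)} = -9 + 6 t$ ($a{\left(t,C \right)} = 3 \left(\left(-3 + t\right) + t\right) = 3 \left(-3 + 2 t\right) = -9 + 6 t$)
$O{\left(q \right)} = -21 + q^{2} - 13 q$
$u = 357$ ($u = -21 + \left(-9 + 6 \cdot 6\right)^{2} - 13 \left(-9 + 6 \cdot 6\right) = -21 + \left(-9 + 36\right)^{2} - 13 \left(-9 + 36\right) = -21 + 27^{2} - 351 = -21 + 729 - 351 = 357$)
$- 3 \left(154 + u\right) = - 3 \left(154 + 357\right) = \left(-3\right) 511 = -1533$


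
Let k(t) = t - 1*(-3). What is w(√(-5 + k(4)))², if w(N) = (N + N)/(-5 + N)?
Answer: 8/(5 - √2)² ≈ 0.62219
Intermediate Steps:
k(t) = 3 + t (k(t) = t + 3 = 3 + t)
w(N) = 2*N/(-5 + N) (w(N) = (2*N)/(-5 + N) = 2*N/(-5 + N))
w(√(-5 + k(4)))² = (2*√(-5 + (3 + 4))/(-5 + √(-5 + (3 + 4))))² = (2*√(-5 + 7)/(-5 + √(-5 + 7)))² = (2*√2/(-5 + √2))² = 8/(-5 + √2)²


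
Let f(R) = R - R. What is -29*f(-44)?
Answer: 0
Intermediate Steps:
f(R) = 0
-29*f(-44) = -29*0 = 0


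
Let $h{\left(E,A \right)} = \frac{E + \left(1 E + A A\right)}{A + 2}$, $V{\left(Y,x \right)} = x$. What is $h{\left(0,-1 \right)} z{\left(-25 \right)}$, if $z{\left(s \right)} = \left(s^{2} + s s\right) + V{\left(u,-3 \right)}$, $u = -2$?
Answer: $1247$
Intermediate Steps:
$z{\left(s \right)} = -3 + 2 s^{2}$ ($z{\left(s \right)} = \left(s^{2} + s s\right) - 3 = \left(s^{2} + s^{2}\right) - 3 = 2 s^{2} - 3 = -3 + 2 s^{2}$)
$h{\left(E,A \right)} = \frac{A^{2} + 2 E}{2 + A}$ ($h{\left(E,A \right)} = \frac{E + \left(E + A^{2}\right)}{2 + A} = \frac{A^{2} + 2 E}{2 + A}$)
$h{\left(0,-1 \right)} z{\left(-25 \right)} = \frac{\left(-1\right)^{2} + 2 \cdot 0}{2 - 1} \left(-3 + 2 \left(-25\right)^{2}\right) = \frac{1 + 0}{1} \left(-3 + 2 \cdot 625\right) = 1 \cdot 1 \left(-3 + 1250\right) = 1 \cdot 1247 = 1247$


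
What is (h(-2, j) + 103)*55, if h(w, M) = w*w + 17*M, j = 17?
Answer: 21780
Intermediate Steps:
h(w, M) = w² + 17*M
(h(-2, j) + 103)*55 = (((-2)² + 17*17) + 103)*55 = ((4 + 289) + 103)*55 = (293 + 103)*55 = 396*55 = 21780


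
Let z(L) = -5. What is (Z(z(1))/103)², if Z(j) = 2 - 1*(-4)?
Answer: 36/10609 ≈ 0.0033933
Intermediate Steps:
Z(j) = 6 (Z(j) = 2 + 4 = 6)
(Z(z(1))/103)² = (6/103)² = 36/10609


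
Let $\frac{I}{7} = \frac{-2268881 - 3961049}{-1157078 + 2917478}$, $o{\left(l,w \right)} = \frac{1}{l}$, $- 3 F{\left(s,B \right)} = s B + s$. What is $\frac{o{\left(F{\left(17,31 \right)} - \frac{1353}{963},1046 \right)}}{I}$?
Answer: $\frac{18836280}{85269674903} \approx 0.0002209$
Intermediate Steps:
$F{\left(s,B \right)} = - \frac{s}{3} - \frac{B s}{3}$ ($F{\left(s,B \right)} = - \frac{s B + s}{3} = - \frac{B s + s}{3} = - \frac{s + B s}{3} = - \frac{s}{3} - \frac{B s}{3}$)
$I = - \frac{4360951}{176040}$ ($I = 7 \frac{-2268881 - 3961049}{-1157078 + 2917478} = 7 \left(- \frac{6229930}{1760400}\right) = 7 \left(\left(-6229930\right) \frac{1}{1760400}\right) = 7 \left(- \frac{622993}{176040}\right) = - \frac{4360951}{176040} \approx -24.772$)
$\frac{o{\left(F{\left(17,31 \right)} - \frac{1353}{963},1046 \right)}}{I} = \frac{1}{\left(\left(- \frac{1}{3}\right) 17 \left(1 + 31\right) - \frac{1353}{963}\right) \left(- \frac{4360951}{176040}\right)} = \frac{1}{\left(- \frac{1}{3}\right) 17 \cdot 32 - 1353 \cdot \frac{1}{963}} \left(- \frac{176040}{4360951}\right) = \frac{1}{- \frac{544}{3} - \frac{451}{321}} \left(- \frac{176040}{4360951}\right) = \frac{1}{- \frac{19553}{107}} \left(- \frac{176040}{4360951}\right) = \left(- \frac{107}{19553}\right) \left(- \frac{176040}{4360951}\right) = \frac{18836280}{85269674903}$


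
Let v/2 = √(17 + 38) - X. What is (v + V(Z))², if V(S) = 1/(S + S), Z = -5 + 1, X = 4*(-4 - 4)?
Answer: 275201/64 + 511*√55/2 ≈ 6194.9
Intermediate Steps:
X = -32 (X = 4*(-8) = -32)
Z = -4
v = 64 + 2*√55 (v = 2*(√(17 + 38) - 1*(-32)) = 2*(√55 + 32) = 2*(32 + √55) = 64 + 2*√55 ≈ 78.832)
V(S) = 1/(2*S)
(v + V(Z))² = ((64 + 2*√55) + (½)/(-4))² = ((64 + 2*√55) + (½)*(-¼))² = ((64 + 2*√55) - ⅛)² = (511/8 + 2*√55)²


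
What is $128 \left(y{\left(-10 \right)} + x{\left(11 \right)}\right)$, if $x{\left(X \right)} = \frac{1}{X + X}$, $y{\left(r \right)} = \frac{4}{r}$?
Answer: $- \frac{2496}{55} \approx -45.382$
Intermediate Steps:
$x{\left(X \right)} = \frac{1}{2 X}$
$128 \left(y{\left(-10 \right)} + x{\left(11 \right)}\right) = 128 \left(\frac{4}{-10} + \frac{1}{2 \cdot 11}\right) = 128 \left(4 \left(- \frac{1}{10}\right) + \frac{1}{2} \cdot \frac{1}{11}\right) = 128 \left(- \frac{2}{5} + \frac{1}{22}\right) = 128 \left(- \frac{39}{110}\right) = - \frac{2496}{55}$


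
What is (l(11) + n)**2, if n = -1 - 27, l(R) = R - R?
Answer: 784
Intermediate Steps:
l(R) = 0
n = -28
(l(11) + n)**2 = (0 - 28)**2 = (-28)**2 = 784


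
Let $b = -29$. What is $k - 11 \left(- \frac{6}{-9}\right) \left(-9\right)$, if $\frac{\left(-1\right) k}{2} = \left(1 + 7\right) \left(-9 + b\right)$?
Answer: $40128$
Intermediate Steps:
$k = 608$ ($k = - 2 \left(1 + 7\right) \left(-9 - 29\right) = - 2 \cdot 8 \left(-38\right) = \left(-2\right) \left(-304\right) = 608$)
$k - 11 \left(- \frac{6}{-9}\right) \left(-9\right) = 608 - 11 \left(- \frac{6}{-9}\right) \left(-9\right) = 608 - 11 \left(\left(-6\right) \left(- \frac{1}{9}\right)\right) \left(-9\right) = 608 \left(-11\right) \frac{2}{3} \left(-9\right) = 608 \left(\left(- \frac{22}{3}\right) \left(-9\right)\right) = 608 \cdot 66 = 40128$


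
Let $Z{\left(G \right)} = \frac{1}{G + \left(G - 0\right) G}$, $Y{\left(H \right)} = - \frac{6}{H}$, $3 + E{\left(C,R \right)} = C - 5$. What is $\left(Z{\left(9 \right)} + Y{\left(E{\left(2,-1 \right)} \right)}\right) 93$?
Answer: $\frac{2821}{30} \approx 94.033$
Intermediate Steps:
$E{\left(C,R \right)} = -8 + C$ ($E{\left(C,R \right)} = -3 + \left(C - 5\right) = -3 + \left(-5 + C\right) = -8 + C$)
$Z{\left(G \right)} = \frac{1}{G + G^{2}}$ ($Z{\left(G \right)} = \frac{1}{G + \left(G + 0\right) G} = \frac{1}{G + G G} = \frac{1}{G + G^{2}}$)
$\left(Z{\left(9 \right)} + Y{\left(E{\left(2,-1 \right)} \right)}\right) 93 = \left(\frac{1}{9 \left(1 + 9\right)} - \frac{6}{-8 + 2}\right) 93 = \left(\frac{1}{9 \cdot 10} - \frac{6}{-6}\right) 93 = \left(\frac{1}{9} \cdot \frac{1}{10} - -1\right) 93 = \left(\frac{1}{90} + 1\right) 93 = \frac{91}{90} \cdot 93 = \frac{2821}{30}$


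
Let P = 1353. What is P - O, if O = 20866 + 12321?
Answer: -31834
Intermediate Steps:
O = 33187
P - O = 1353 - 1*33187 = 1353 - 33187 = -31834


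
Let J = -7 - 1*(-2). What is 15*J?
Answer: -75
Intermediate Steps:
J = -5 (J = -7 + 2 = -5)
15*J = 15*(-5) = -75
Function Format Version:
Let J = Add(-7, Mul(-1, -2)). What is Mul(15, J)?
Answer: -75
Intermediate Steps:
J = -5 (J = Add(-7, 2) = -5)
Mul(15, J) = Mul(15, -5) = -75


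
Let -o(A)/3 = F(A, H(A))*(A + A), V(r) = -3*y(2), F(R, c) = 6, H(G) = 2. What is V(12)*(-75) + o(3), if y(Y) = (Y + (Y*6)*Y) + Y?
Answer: 6192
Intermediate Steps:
y(Y) = 2*Y + 6*Y² (y(Y) = (Y + (6*Y)*Y) + Y = (Y + 6*Y²) + Y = 2*Y + 6*Y²)
V(r) = -84 (V(r) = -6*2*(1 + 3*2) = -6*2*(1 + 6) = -6*2*7 = -3*28 = -84)
o(A) = -36*A (o(A) = -18*(A + A) = -18*2*A = -36*A)
V(12)*(-75) + o(3) = -84*(-75) - 36*3 = 6300 - 108 = 6192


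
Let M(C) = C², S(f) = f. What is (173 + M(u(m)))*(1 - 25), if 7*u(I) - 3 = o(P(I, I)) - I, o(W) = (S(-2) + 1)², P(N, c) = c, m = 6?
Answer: -203544/49 ≈ -4154.0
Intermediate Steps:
o(W) = 1 (o(W) = (-2 + 1)² = (-1)² = 1)
u(I) = 4/7 - I/7 (u(I) = 3/7 + (1 - I)/7 = 3/7 + (⅐ - I/7) = 4/7 - I/7)
(173 + M(u(m)))*(1 - 25) = (173 + (4/7 - ⅐*6)²)*(1 - 25) = (173 + (4/7 - 6/7)²)*(-24) = (173 + (-2/7)²)*(-24) = (173 + 4/49)*(-24) = (8481/49)*(-24) = -203544/49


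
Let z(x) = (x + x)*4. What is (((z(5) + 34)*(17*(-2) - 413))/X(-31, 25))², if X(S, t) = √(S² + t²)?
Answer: 547077042/793 ≈ 6.8988e+5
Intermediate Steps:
z(x) = 8*x (z(x) = (2*x)*4 = 8*x)
(((z(5) + 34)*(17*(-2) - 413))/X(-31, 25))² = (((8*5 + 34)*(17*(-2) - 413))/(√((-31)² + 25²)))² = (((40 + 34)*(-34 - 413))/(√(961 + 625)))² = ((74*(-447))/(√1586))² = (-16539*√1586/793)² = 547077042/793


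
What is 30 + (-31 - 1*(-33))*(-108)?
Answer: -186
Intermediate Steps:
30 + (-31 - 1*(-33))*(-108) = 30 + (-31 + 33)*(-108) = 30 + 2*(-108) = 30 - 216 = -186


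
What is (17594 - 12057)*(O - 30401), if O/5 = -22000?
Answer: -777400337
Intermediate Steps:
O = -110000 (O = 5*(-22000) = -110000)
(17594 - 12057)*(O - 30401) = (17594 - 12057)*(-110000 - 30401) = 5537*(-140401) = -777400337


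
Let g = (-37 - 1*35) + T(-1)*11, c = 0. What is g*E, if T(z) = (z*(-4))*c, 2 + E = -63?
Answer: 4680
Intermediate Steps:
E = -65 (E = -2 - 63 = -65)
T(z) = 0 (T(z) = (z*(-4))*0 = -4*z*0 = 0)
g = -72 (g = (-37 - 1*35) + 0*11 = (-37 - 35) + 0 = -72 + 0 = -72)
g*E = -72*(-65) = 4680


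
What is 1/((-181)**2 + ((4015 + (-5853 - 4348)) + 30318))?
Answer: 1/56893 ≈ 1.7577e-5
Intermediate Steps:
1/((-181)**2 + ((4015 + (-5853 - 4348)) + 30318)) = 1/(32761 + ((4015 - 10201) + 30318)) = 1/(32761 + (-6186 + 30318)) = 1/(32761 + 24132) = 1/56893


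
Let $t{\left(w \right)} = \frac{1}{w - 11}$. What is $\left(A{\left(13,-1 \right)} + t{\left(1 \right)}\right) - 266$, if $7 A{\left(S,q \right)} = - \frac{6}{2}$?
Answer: $- \frac{18657}{70} \approx -266.53$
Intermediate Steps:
$A{\left(S,q \right)} = - \frac{3}{7}$ ($A{\left(S,q \right)} = \frac{\left(-6\right) \frac{1}{2}}{7} = \frac{1}{7} \left(-3\right) = - \frac{3}{7}$)
$t{\left(w \right)} = \frac{1}{-11 + w}$
$\left(A{\left(13,-1 \right)} + t{\left(1 \right)}\right) - 266 = \left(- \frac{3}{7} + \frac{1}{-11 + 1}\right) - 266 = \left(- \frac{3}{7} + \frac{1}{-10}\right) - 266 = \left(- \frac{3}{7} - \frac{1}{10}\right) - 266 = - \frac{37}{70} - 266 = - \frac{18657}{70}$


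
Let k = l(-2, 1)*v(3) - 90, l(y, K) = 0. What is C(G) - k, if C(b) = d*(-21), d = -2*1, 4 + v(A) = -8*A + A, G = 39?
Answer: 132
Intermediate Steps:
v(A) = -4 - 7*A (v(A) = -4 + (-8*A + A) = -4 - 7*A)
d = -2
C(b) = 42 (C(b) = -2*(-21) = 42)
k = -90 (k = 0*(-4 - 7*3) - 90 = 0*(-4 - 21) - 90 = 0*(-25) - 90 = 0 - 90 = -90)
C(G) - k = 42 - 1*(-90) = 42 + 90 = 132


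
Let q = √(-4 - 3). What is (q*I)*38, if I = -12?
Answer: -456*I*√7 ≈ -1206.5*I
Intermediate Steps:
q = I*√7 (q = √(-7) = I*√7 ≈ 2.6458*I)
(q*I)*38 = ((I*√7)*(-12))*38 = -12*I*√7*38 = -456*I*√7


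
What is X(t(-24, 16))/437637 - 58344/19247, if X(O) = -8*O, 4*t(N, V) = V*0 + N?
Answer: -8510856424/2807733113 ≈ -3.0312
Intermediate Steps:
t(N, V) = N/4 (t(N, V) = (V*0 + N)/4 = (0 + N)/4 = N/4)
X(t(-24, 16))/437637 - 58344/19247 = -2*(-24)/437637 - 58344/19247 = -8*(-6)*(1/437637) - 58344*1/19247 = 48*(1/437637) - 58344/19247 = 16/145879 - 58344/19247 = -8510856424/2807733113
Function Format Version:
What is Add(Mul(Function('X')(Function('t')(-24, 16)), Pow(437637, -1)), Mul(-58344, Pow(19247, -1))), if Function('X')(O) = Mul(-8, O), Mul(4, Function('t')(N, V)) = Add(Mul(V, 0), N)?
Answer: Rational(-8510856424, 2807733113) ≈ -3.0312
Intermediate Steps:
Function('t')(N, V) = Mul(Rational(1, 4), N) (Function('t')(N, V) = Mul(Rational(1, 4), Add(Mul(V, 0), N)) = Mul(Rational(1, 4), Add(0, N)) = Mul(Rational(1, 4), N))
Add(Mul(Function('X')(Function('t')(-24, 16)), Pow(437637, -1)), Mul(-58344, Pow(19247, -1))) = Add(Mul(Mul(-8, Mul(Rational(1, 4), -24)), Pow(437637, -1)), Mul(-58344, Pow(19247, -1))) = Add(Mul(Mul(-8, -6), Rational(1, 437637)), Mul(-58344, Rational(1, 19247))) = Add(Mul(48, Rational(1, 437637)), Rational(-58344, 19247)) = Add(Rational(16, 145879), Rational(-58344, 19247)) = Rational(-8510856424, 2807733113)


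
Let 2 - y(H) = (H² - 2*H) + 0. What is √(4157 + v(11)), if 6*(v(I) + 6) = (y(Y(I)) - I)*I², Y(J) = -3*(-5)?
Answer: √37 ≈ 6.0828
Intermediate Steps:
Y(J) = 15
y(H) = 2 - H² + 2*H (y(H) = 2 - ((H² - 2*H) + 0) = 2 - (H² - 2*H) = 2 + (-H² + 2*H) = 2 - H² + 2*H)
v(I) = -6 + I²*(-193 - I)/6 (v(I) = -6 + (((2 - 1*15² + 2*15) - I)*I²)/6 = -6 + (((2 - 1*225 + 30) - I)*I²)/6 = -6 + (((2 - 225 + 30) - I)*I²)/6 = -6 + ((-193 - I)*I²)/6 = -6 + (I²*(-193 - I))/6 = -6 + I²*(-193 - I)/6)
√(4157 + v(11)) = √(4157 + (-6 - 193/6*11² - ⅙*11³)) = √(4157 + (-6 - 193/6*121 - ⅙*1331)) = √(4157 + (-6 - 23353/6 - 1331/6)) = √(4157 - 4120) = √37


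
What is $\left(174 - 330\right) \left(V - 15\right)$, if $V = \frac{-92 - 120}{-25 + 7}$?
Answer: $\frac{1508}{3} \approx 502.67$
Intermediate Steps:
$V = \frac{106}{9}$ ($V = - \frac{212}{-18} = \left(-212\right) \left(- \frac{1}{18}\right) = \frac{106}{9} \approx 11.778$)
$\left(174 - 330\right) \left(V - 15\right) = \left(174 - 330\right) \left(\frac{106}{9} - 15\right) = \left(-156\right) \left(- \frac{29}{9}\right) = \frac{1508}{3}$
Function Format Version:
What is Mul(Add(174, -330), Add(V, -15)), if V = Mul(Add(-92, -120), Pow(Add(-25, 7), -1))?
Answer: Rational(1508, 3) ≈ 502.67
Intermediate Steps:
V = Rational(106, 9) (V = Mul(-212, Pow(-18, -1)) = Mul(-212, Rational(-1, 18)) = Rational(106, 9) ≈ 11.778)
Mul(Add(174, -330), Add(V, -15)) = Mul(Add(174, -330), Add(Rational(106, 9), -15)) = Mul(-156, Rational(-29, 9)) = Rational(1508, 3)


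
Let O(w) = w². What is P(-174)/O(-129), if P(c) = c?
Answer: -58/5547 ≈ -0.010456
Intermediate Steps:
P(-174)/O(-129) = -174/((-129)²) = -174/16641 = -174*1/16641 = -58/5547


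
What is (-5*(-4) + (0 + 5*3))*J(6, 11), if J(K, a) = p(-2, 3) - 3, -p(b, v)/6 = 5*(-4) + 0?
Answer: 4095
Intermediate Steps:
p(b, v) = 120 (p(b, v) = -6*(5*(-4) + 0) = -6*(-20 + 0) = -6*(-20) = 120)
J(K, a) = 117 (J(K, a) = 120 - 3 = 117)
(-5*(-4) + (0 + 5*3))*J(6, 11) = (-5*(-4) + (0 + 5*3))*117 = (20 + (0 + 15))*117 = (20 + 15)*117 = 35*117 = 4095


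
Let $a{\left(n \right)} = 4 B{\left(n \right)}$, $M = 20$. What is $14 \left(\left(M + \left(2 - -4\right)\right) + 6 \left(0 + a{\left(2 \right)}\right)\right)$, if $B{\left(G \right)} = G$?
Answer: $1036$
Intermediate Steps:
$a{\left(n \right)} = 4 n$
$14 \left(\left(M + \left(2 - -4\right)\right) + 6 \left(0 + a{\left(2 \right)}\right)\right) = 14 \left(\left(20 + \left(2 - -4\right)\right) + 6 \left(0 + 4 \cdot 2\right)\right) = 14 \left(\left(20 + \left(2 + 4\right)\right) + 6 \left(0 + 8\right)\right) = 14 \left(\left(20 + 6\right) + 6 \cdot 8\right) = 14 \left(26 + 48\right) = 14 \cdot 74 = 1036$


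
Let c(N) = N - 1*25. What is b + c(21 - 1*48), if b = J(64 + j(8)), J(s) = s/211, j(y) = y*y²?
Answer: -10396/211 ≈ -49.270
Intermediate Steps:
j(y) = y³
c(N) = -25 + N (c(N) = N - 25 = -25 + N)
J(s) = s/211 (J(s) = s*(1/211) = s/211)
b = 576/211 (b = (64 + 8³)/211 = (64 + 512)/211 = (1/211)*576 = 576/211 ≈ 2.7299)
b + c(21 - 1*48) = 576/211 + (-25 + (21 - 1*48)) = 576/211 + (-25 + (21 - 48)) = 576/211 + (-25 - 27) = 576/211 - 52 = -10396/211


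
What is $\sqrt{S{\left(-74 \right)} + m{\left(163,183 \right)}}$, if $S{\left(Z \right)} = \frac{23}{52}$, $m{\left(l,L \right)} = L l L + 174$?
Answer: $\frac{\sqrt{3690203855}}{26} \approx 2336.4$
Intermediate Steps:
$m{\left(l,L \right)} = 174 + l L^{2}$ ($m{\left(l,L \right)} = l L^{2} + 174 = 174 + l L^{2}$)
$S{\left(Z \right)} = \frac{23}{52}$ ($S{\left(Z \right)} = 23 \cdot \frac{1}{52} = \frac{23}{52}$)
$\sqrt{S{\left(-74 \right)} + m{\left(163,183 \right)}} = \sqrt{\frac{23}{52} + \left(174 + 163 \cdot 183^{2}\right)} = \sqrt{\frac{23}{52} + \left(174 + 163 \cdot 33489\right)} = \sqrt{\frac{23}{52} + \left(174 + 5458707\right)} = \sqrt{\frac{23}{52} + 5458881} = \sqrt{\frac{283861835}{52}} = \frac{\sqrt{3690203855}}{26}$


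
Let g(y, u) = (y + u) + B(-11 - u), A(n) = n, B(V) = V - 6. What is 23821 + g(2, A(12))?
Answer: 23806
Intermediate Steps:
B(V) = -6 + V
g(y, u) = -17 + y (g(y, u) = (y + u) + (-6 + (-11 - u)) = (u + y) + (-17 - u) = -17 + y)
23821 + g(2, A(12)) = 23821 + (-17 + 2) = 23821 - 15 = 23806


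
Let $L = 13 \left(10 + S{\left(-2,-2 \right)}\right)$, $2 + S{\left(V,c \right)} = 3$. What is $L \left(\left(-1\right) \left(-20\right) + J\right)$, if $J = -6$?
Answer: $2002$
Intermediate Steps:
$S{\left(V,c \right)} = 1$ ($S{\left(V,c \right)} = -2 + 3 = 1$)
$L = 143$ ($L = 13 \left(10 + 1\right) = 13 \cdot 11 = 143$)
$L \left(\left(-1\right) \left(-20\right) + J\right) = 143 \left(\left(-1\right) \left(-20\right) - 6\right) = 143 \left(20 - 6\right) = 143 \cdot 14 = 2002$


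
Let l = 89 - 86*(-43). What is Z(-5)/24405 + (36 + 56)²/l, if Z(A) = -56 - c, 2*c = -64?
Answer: 68824344/30807245 ≈ 2.2340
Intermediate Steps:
c = -32 (c = (½)*(-64) = -32)
Z(A) = -24 (Z(A) = -56 - 1*(-32) = -56 + 32 = -24)
l = 3787 (l = 89 + 3698 = 3787)
Z(-5)/24405 + (36 + 56)²/l = -24/24405 + (36 + 56)²/3787 = -24*1/24405 + 92²*(1/3787) = -8/8135 + 8464*(1/3787) = -8/8135 + 8464/3787 = 68824344/30807245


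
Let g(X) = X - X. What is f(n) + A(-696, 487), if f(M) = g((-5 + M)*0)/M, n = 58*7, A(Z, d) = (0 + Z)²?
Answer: 484416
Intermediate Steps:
A(Z, d) = Z²
n = 406
g(X) = 0
f(M) = 0 (f(M) = 0/M = 0)
f(n) + A(-696, 487) = 0 + (-696)² = 0 + 484416 = 484416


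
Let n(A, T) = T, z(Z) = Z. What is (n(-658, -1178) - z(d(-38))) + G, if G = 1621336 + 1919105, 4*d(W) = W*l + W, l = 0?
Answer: 7078545/2 ≈ 3.5393e+6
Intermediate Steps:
d(W) = W/4 (d(W) = (W*0 + W)/4 = (0 + W)/4 = W/4)
G = 3540441
(n(-658, -1178) - z(d(-38))) + G = (-1178 - (-38)/4) + 3540441 = (-1178 - 1*(-19/2)) + 3540441 = (-1178 + 19/2) + 3540441 = -2337/2 + 3540441 = 7078545/2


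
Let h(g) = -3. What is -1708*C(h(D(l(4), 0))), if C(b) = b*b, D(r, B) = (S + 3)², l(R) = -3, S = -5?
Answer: -15372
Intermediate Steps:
D(r, B) = 4 (D(r, B) = (-5 + 3)² = (-2)² = 4)
C(b) = b²
-1708*C(h(D(l(4), 0))) = -1708*(-3)² = -1708*9 = -15372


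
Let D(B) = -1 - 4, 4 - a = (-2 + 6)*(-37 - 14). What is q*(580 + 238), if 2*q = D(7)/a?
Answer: -2045/208 ≈ -9.8317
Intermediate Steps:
a = 208 (a = 4 - (-2 + 6)*(-37 - 14) = 4 - 4*(-51) = 4 - 1*(-204) = 4 + 204 = 208)
D(B) = -5
q = -5/416 (q = (-5/208)/2 = (-5*1/208)/2 = (1/2)*(-5/208) = -5/416 ≈ -0.012019)
q*(580 + 238) = -5*(580 + 238)/416 = -5/416*818 = -2045/208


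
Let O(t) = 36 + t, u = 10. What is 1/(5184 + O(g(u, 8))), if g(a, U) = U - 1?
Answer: 1/5227 ≈ 0.00019131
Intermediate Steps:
g(a, U) = -1 + U
1/(5184 + O(g(u, 8))) = 1/(5184 + (36 + (-1 + 8))) = 1/(5184 + (36 + 7)) = 1/(5184 + 43) = 1/5227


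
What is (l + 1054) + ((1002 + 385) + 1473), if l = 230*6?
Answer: 5294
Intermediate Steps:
l = 1380
(l + 1054) + ((1002 + 385) + 1473) = (1380 + 1054) + ((1002 + 385) + 1473) = 2434 + (1387 + 1473) = 2434 + 2860 = 5294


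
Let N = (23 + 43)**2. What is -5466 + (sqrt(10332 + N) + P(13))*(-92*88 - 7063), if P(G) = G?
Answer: -202533 - 181908*sqrt(102) ≈ -2.0397e+6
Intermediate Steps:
N = 4356 (N = 66**2 = 4356)
-5466 + (sqrt(10332 + N) + P(13))*(-92*88 - 7063) = -5466 + (sqrt(10332 + 4356) + 13)*(-92*88 - 7063) = -5466 + (sqrt(14688) + 13)*(-8096 - 7063) = -5466 + (12*sqrt(102) + 13)*(-15159) = -5466 + (13 + 12*sqrt(102))*(-15159) = -5466 + (-197067 - 181908*sqrt(102)) = -202533 - 181908*sqrt(102)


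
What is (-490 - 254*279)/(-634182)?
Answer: 35678/317091 ≈ 0.11252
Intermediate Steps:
(-490 - 254*279)/(-634182) = (-490 - 70866)*(-1/634182) = -71356*(-1/634182) = 35678/317091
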